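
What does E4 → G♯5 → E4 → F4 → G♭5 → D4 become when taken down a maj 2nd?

D4 F#5 D4 Eb4 Fb5 C4

E4 down a major second is D4.
G#5: a second down reaches F, and 2 semitones makes it F#5.
E4 down a major second is D4.
F4: a second down reaches E, and 2 semitones makes it Eb4.
Gb5 down a major second is Fb5.
D4 down a major second is C4.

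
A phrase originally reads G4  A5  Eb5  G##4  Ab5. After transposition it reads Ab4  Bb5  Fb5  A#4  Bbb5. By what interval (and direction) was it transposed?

up a minor second

From G4 to Ab4 is 2 letter names — a second of some quality.
G4 to Ab4 is 1 semitone, which makes it a minor second; the second version is higher, so the direction is up.
Checking another pair — Ab5 → Bbb5 — gives the same interval.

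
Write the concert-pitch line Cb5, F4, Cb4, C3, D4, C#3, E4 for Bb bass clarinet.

Written C4 sounds as Bb2 on the Bb bass clarinet, so concert pitches are written a major ninth up.
Cb5 to Db6
F4 to G5
Cb4 to Db5
C3 to D4
D4 to E5
C#3 to D#4
E4 to F#5

Db6 G5 Db5 D4 E5 D#4 F#5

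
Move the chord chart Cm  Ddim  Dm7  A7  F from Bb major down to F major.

Bb major down to F major is a perfect fourth; each chord root moves by that interval while the quality stays the same.
Cm: root C down a perfect fourth → G, giving Gm.
Ddim: root D down a perfect fourth → A, giving Adim.
Dm7: root D down a perfect fourth → A, giving Am7.
A7: root A down a perfect fourth → E, giving E7.
F: root F down a perfect fourth → C, giving C.

Gm Adim Am7 E7 C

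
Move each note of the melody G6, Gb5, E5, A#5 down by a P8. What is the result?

G6 → G5
Gb5 → Gb4
E5 → E4
A#5 → A#4

G5 Gb4 E4 A#4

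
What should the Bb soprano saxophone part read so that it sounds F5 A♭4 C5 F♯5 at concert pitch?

G5 Bb4 D5 G#5

Written C4 sounds as Bb3 on the Bb soprano saxophone, so concert pitches are written a major second up.
F5 → G5
Ab4 → Bb4
C5 → D5
F#5 → G#5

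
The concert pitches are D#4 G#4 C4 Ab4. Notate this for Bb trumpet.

E#4 A#4 D4 Bb4

Written C4 sounds as Bb3 on the Bb trumpet, so concert pitches are written a major second up.
D#4 gives E#4
G#4 gives A#4
C4 gives D4
Ab4 gives Bb4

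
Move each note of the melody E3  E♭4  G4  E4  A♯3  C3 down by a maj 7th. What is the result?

F2 Fb3 Ab3 F3 B2 Db2

A major seventh down from E3 gives F2.
Eb4: a seventh down reaches F, and 11 semitones makes it Fb3.
G4: a seventh down reaches A, and 11 semitones makes it Ab3.
E4: a seventh down reaches F, and 11 semitones makes it F3.
A#3: a seventh down reaches B, and 11 semitones makes it B2.
A major seventh down from C3 gives Db2.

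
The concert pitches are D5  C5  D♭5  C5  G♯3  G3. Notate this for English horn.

A5 G5 Ab5 G5 D#4 D4

The English horn sounds a perfect fifth below written, so the written part must be a perfect fifth above concert — transpose each note up.
D5 to A5
C5 to G5
Db5 to Ab5
C5 to G5
G#3 to D#4
G3 to D4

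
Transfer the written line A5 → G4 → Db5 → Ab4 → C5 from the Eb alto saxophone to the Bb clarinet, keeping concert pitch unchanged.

First find concert pitch: the Eb alto saxophone sounds a major sixth below written, so A5 G4 Db5 Ab4 C5 sounds C5 Bb3 Fb4 Cb4 Eb4.
Then write for Bb clarinet: it sounds a major second below written, so the part must be a major second above concert.
C5 → D5
Bb3 → C4
Fb4 → Gb4
Cb4 → Db4
Eb4 → F4

D5 C4 Gb4 Db4 F4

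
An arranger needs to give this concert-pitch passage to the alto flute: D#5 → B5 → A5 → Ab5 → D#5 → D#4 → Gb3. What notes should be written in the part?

G#5 E6 D6 Db6 G#5 G#4 Cb4

The alto flute sounds a perfect fourth below written, so the written part must be a perfect fourth above concert — transpose each note up.
D#5 -> G#5
B5 -> E6
A5 -> D6
Ab5 -> Db6
D#5 -> G#5
D#4 -> G#4
Gb3 -> Cb4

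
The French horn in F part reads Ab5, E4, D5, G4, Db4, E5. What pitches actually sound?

Db5 A3 G4 C4 Gb3 A4

The French horn in F sounds a perfect fifth below written, so transpose each written note down a perfect fifth.
Ab5 to Db5
E4 to A3
D5 to G4
G4 to C4
Db4 to Gb3
E5 to A4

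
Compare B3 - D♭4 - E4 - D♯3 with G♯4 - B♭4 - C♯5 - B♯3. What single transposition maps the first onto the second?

Take the first pair: B3 → G#4. B to G spans 6 letter names, so the interval is some kind of sixth.
B3 to G#4 is 9 semitones, which makes it a major sixth; the second version is higher, so the direction is up.
Checking another pair — D#3 → B#3 — gives the same interval.

up a major sixth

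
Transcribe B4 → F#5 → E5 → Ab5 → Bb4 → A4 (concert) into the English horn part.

Written C4 sounds as F3 on the English horn, so concert pitches are written a perfect fifth up.
B4 to F#5
F#5 to C#6
E5 to B5
Ab5 to Eb6
Bb4 to F5
A4 to E5

F#5 C#6 B5 Eb6 F5 E5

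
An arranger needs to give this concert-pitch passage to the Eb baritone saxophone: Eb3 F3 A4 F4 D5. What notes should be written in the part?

Written C4 sounds as Eb2 on the Eb baritone saxophone, so concert pitches are written a major thirteenth up.
Eb3 gives C5
F3 gives D5
A4 gives F#6
F4 gives D6
D5 gives B6

C5 D5 F#6 D6 B6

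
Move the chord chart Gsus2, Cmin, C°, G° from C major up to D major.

Asus2 Dmin D° A°

C major up to D major is a major second; each chord root moves by that interval while the quality stays the same.
Gsus2: root G up a major second → A, giving Asus2.
Cmin: root C up a major second → D, giving Dmin.
C°: root C up a major second → D, giving D°.
G°: root G up a major second → A, giving A°.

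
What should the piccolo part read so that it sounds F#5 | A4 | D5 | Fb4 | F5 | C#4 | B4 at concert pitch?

F#4 A3 D4 Fb3 F4 C#3 B3

Written C4 sounds as C5 on the piccolo, so concert pitches are written a perfect octave down.
F#5 to F#4
A4 to A3
D5 to D4
Fb4 to Fb3
F5 to F4
C#4 to C#3
B4 to B3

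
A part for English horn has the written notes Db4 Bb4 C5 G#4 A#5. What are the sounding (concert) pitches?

Written C4 on the English horn sounds as F3, a perfect fifth lower; apply that shift to every note.
Db4 becomes Gb3
Bb4 becomes Eb4
C5 becomes F4
G#4 becomes C#4
A#5 becomes D#5

Gb3 Eb4 F4 C#4 D#5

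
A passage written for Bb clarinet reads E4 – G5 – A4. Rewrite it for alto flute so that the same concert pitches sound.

First find concert pitch: the Bb clarinet sounds a major second below written, so E4 G5 A4 sounds D4 F5 G4.
Then write for alto flute: it sounds a perfect fourth below written, so the part must be a perfect fourth above concert.
D4 → G4
F5 → Bb5
G4 → C5

G4 Bb5 C5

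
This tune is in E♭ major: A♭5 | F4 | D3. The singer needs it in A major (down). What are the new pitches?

From E♭ down to A is a diminished fifth; apply that to each pitch.
Ab5 gives D5
F4 gives B3
D3 gives G#2

D5 B3 G#2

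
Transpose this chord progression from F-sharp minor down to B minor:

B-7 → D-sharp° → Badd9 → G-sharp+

F-sharp minor down to B minor is a perfect fifth; each chord root moves by that interval while the quality stays the same.
B-7: root B down a perfect fifth → E, giving E-7.
D-sharp°: root D-sharp down a perfect fifth → G#, giving G#°.
Badd9: root B down a perfect fifth → E, giving Eadd9.
G-sharp+: root G-sharp down a perfect fifth → C#, giving C#+.

E-7 G#° Eadd9 C#+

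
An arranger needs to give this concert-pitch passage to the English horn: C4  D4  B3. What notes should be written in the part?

G4 A4 F#4

Written C4 sounds as F3 on the English horn, so concert pitches are written a perfect fifth up.
C4 to G4
D4 to A4
B3 to F#4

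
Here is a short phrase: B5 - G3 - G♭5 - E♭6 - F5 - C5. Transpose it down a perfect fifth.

E5 C3 Cb5 Ab5 Bb4 F4

B5 becomes E5
G3 becomes C3
Gb5 becomes Cb5
Eb6 becomes Ab5
F5 becomes Bb4
C5 becomes F4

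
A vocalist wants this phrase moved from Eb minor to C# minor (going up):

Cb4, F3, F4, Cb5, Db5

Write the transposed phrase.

A4 D#4 D#5 A5 B5

From Eb up to C# is an augmented sixth; apply that to each pitch.
Cb4 becomes A4
F3 becomes D#4
F4 becomes D#5
Cb5 becomes A5
Db5 becomes B5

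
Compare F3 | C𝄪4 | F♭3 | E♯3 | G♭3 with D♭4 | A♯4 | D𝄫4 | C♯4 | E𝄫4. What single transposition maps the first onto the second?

up a minor sixth

From F3 to Db4 is 6 letter names — a sixth of some quality.
F3 to Db4 is 8 semitones, which makes it a minor sixth; the second version is higher, so the direction is up.
Checking another pair — Gb3 → Ebb4 — gives the same interval.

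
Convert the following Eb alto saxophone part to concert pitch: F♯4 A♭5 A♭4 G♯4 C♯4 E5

Written C4 on the Eb alto saxophone sounds as Eb3, a major sixth lower; apply that shift to every note.
F#4 becomes A3
Ab5 becomes Cb5
Ab4 becomes Cb4
G#4 becomes B3
C#4 becomes E3
E5 becomes G4

A3 Cb5 Cb4 B3 E3 G4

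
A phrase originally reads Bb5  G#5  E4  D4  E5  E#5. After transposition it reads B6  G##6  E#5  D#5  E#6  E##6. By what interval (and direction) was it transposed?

up an augmented octave

From Bb5 to B6 is 8 letter names — an octave of some quality.
Bb5 to B6 is 13 semitones, which makes it an augmented octave; the second version is higher, so the direction is up.
Checking another pair — E#5 → E##6 — gives the same interval.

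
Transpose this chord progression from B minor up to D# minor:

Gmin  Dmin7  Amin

Bmin F#min7 C#min

B minor up to D# minor is a major third; each chord root moves by that interval while the quality stays the same.
Gmin: root G up a major third → B, giving Bmin.
Dmin7: root D up a major third → F#, giving F#min7.
Amin: root A up a major third → C#, giving C#min.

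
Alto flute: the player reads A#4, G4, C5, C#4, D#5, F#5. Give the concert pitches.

E#4 D4 G4 G#3 A#4 C#5

Written C4 on the alto flute sounds as G3, a perfect fourth lower; apply that shift to every note.
A#4 gives E#4
G4 gives D4
C5 gives G4
C#4 gives G#3
D#5 gives A#4
F#5 gives C#5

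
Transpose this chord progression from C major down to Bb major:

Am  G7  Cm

Gm F7 Bbm

C major down to Bb major is a major second; each chord root moves by that interval while the quality stays the same.
Am: root A down a major second → G, giving Gm.
G7: root G down a major second → F, giving F7.
Cm: root C down a major second → Bb, giving Bbm.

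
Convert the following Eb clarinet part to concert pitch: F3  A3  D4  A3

Written C4 on the Eb clarinet sounds as Eb4, a minor third higher; apply that shift to every note.
F3 becomes Ab3
A3 becomes C4
D4 becomes F4
A3 becomes C4

Ab3 C4 F4 C4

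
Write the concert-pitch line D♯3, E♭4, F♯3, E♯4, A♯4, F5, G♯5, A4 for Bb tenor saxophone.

Written C4 sounds as Bb2 on the Bb tenor saxophone, so concert pitches are written a major ninth up.
D#3 -> E#4
Eb4 -> F5
F#3 -> G#4
E#4 -> F##5
A#4 -> B#5
F5 -> G6
G#5 -> A#6
A4 -> B5

E#4 F5 G#4 F##5 B#5 G6 A#6 B5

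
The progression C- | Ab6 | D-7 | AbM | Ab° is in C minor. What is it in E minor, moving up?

E- C6 F#-7 CM C°

C minor up to E minor is a major third; each chord root moves by that interval while the quality stays the same.
C-: root C up a major third → E, giving E-.
Ab6: root Ab up a major third → C, giving C6.
D-7: root D up a major third → F#, giving F#-7.
AbM: root Ab up a major third → C, giving CM.
Ab°: root Ab up a major third → C, giving C°.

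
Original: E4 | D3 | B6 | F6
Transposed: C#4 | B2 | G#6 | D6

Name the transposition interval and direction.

From E4 to C#4 is 3 letter names — a third of some quality.
C#4 to E4 is 3 semitones, which makes it a minor third; the second version is lower, so the direction is down.
Checking another pair — F6 → D6 — gives the same interval.

down a minor third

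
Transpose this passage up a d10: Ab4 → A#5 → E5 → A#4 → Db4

Cbb6 C7 Gb6 C6 Fbb5

Ab4 to Cbb6
A#5 to C7
E5 to Gb6
A#4 to C6
Db4 to Fbb5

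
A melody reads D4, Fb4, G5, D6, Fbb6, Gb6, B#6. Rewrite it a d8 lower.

D#3 F3 G#4 D#5 Fb5 G5 B##5

D4 down a diminished octave is D#3.
A diminished octave down from Fb4 gives F3.
A diminished octave down from G5 gives G#4.
A diminished octave down from D6 gives D#5.
Fbb6: an octave down reaches F, and 11 semitones makes it Fb5.
Gb6: an octave down reaches G, and 11 semitones makes it G5.
A diminished octave down from B#6 gives B##5.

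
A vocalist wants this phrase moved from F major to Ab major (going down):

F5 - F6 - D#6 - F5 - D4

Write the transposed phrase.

Ab4 Ab5 F#5 Ab4 F3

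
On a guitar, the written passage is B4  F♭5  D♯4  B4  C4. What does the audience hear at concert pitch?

The guitar sounds a perfect octave below written, so transpose each written note down a perfect octave.
B4 -> B3
Fb5 -> Fb4
D#4 -> D#3
B4 -> B3
C4 -> C3

B3 Fb4 D#3 B3 C3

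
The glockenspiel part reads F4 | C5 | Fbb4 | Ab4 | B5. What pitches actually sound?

F6 C7 Fbb6 Ab6 B7

The glockenspiel sounds a perfect fifteenth above written, so transpose each written note up a perfect fifteenth.
F4 → F6
C5 → C7
Fbb4 → Fbb6
Ab4 → Ab6
B5 → B7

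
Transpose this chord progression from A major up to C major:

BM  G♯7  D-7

A major up to C major is a minor third; each chord root moves by that interval while the quality stays the same.
BM: root B up a minor third → D, giving DM.
G♯7: root G♯ up a minor third → B, giving B7.
D-7: root D up a minor third → F, giving F-7.

DM B7 F-7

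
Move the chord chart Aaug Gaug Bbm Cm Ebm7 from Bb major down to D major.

C#aug Baug Dm Em Gm7

Bb major down to D major is a minor sixth; each chord root moves by that interval while the quality stays the same.
Aaug: root A down a minor sixth → C#, giving C#aug.
Gaug: root G down a minor sixth → B, giving Baug.
Bbm: root Bb down a minor sixth → D, giving Dm.
Cm: root C down a minor sixth → E, giving Em.
Ebm7: root Eb down a minor sixth → G, giving Gm7.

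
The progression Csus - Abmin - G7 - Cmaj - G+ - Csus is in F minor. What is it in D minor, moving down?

F minor down to D minor is a minor third; each chord root moves by that interval while the quality stays the same.
Csus: root C down a minor third → A, giving Asus.
Abmin: root Ab down a minor third → F, giving Fmin.
G7: root G down a minor third → E, giving E7.
Cmaj: root C down a minor third → A, giving Amaj.
G+: root G down a minor third → E, giving E+.
Csus: root C down a minor third → A, giving Asus.

Asus Fmin E7 Amaj E+ Asus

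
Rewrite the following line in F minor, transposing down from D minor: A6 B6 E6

D minor to F minor down is a major sixth, so every note moves down by that interval.
A6 to C6
B6 to D6
E6 to G5

C6 D6 G5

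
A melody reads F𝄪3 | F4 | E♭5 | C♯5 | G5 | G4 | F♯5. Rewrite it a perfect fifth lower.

B#2 Bb3 Ab4 F#4 C5 C4 B4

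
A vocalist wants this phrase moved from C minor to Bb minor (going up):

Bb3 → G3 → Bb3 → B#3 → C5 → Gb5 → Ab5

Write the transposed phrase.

C minor to Bb minor up is a minor seventh, so every note moves up by that interval.
Bb3 becomes Ab4
G3 becomes F4
Bb3 becomes Ab4
B#3 becomes A#4
C5 becomes Bb5
Gb5 becomes Fb6
Ab5 becomes Gb6

Ab4 F4 Ab4 A#4 Bb5 Fb6 Gb6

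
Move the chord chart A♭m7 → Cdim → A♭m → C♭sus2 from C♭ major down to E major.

C♭ major down to E major is a diminished sixth; each chord root moves by that interval while the quality stays the same.
A♭m7: root A♭ down a diminished sixth → C#, giving C#m7.
Cdim: root C down a diminished sixth → E#, giving E#dim.
A♭m: root A♭ down a diminished sixth → C#, giving C#m.
C♭sus2: root C♭ down a diminished sixth → E, giving Esus2.

C#m7 E#dim C#m Esus2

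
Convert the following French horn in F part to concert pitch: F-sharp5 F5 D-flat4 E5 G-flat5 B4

B4 Bb4 Gb3 A4 Cb5 E4

The French horn in F sounds a perfect fifth below written, so transpose each written note down a perfect fifth.
F#5 to B4
F5 to Bb4
Db4 to Gb3
E5 to A4
Gb5 to Cb5
B4 to E4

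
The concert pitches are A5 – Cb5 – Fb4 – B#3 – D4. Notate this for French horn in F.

The French horn in F sounds a perfect fifth below written, so the written part must be a perfect fifth above concert — transpose each note up.
A5 becomes E6
Cb5 becomes Gb5
Fb4 becomes Cb5
B#3 becomes F##4
D4 becomes A4

E6 Gb5 Cb5 F##4 A4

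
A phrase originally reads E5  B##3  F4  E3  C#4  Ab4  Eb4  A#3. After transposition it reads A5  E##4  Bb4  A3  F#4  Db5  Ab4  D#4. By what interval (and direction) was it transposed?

up a perfect fourth

From E5 to A5 is 4 letter names — a fourth of some quality.
E5 to A5 is 5 semitones, which makes it a perfect fourth; the second version is higher, so the direction is up.
Checking another pair — A#3 → D#4 — gives the same interval.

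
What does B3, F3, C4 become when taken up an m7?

A4 Eb4 Bb4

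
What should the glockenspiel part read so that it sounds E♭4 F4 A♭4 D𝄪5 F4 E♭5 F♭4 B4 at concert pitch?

The glockenspiel sounds a perfect fifteenth above written, so the written part must be a perfect fifteenth below concert — transpose each note down.
Eb4 gives Eb2
F4 gives F2
Ab4 gives Ab2
D##5 gives D##3
F4 gives F2
Eb5 gives Eb3
Fb4 gives Fb2
B4 gives B2

Eb2 F2 Ab2 D##3 F2 Eb3 Fb2 B2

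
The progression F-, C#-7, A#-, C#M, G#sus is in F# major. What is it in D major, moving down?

Db- A-7 F#- AM Esus

F# major down to D major is a major third; each chord root moves by that interval while the quality stays the same.
F-: root F down a major third → Db, giving Db-.
C#-7: root C# down a major third → A, giving A-7.
A#-: root A# down a major third → F#, giving F#-.
C#M: root C# down a major third → A, giving AM.
G#sus: root G# down a major third → E, giving Esus.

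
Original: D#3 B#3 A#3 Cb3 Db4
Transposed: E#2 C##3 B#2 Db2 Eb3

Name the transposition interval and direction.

down a minor seventh

Take the first pair: D#3 → E#2. D to E spans 7 letter names, so the interval is some kind of seventh.
E#2 to D#3 is 10 semitones, which makes it a minor seventh; the second version is lower, so the direction is down.
Checking another pair — Db4 → Eb3 — gives the same interval.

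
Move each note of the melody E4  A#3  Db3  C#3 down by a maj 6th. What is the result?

G3 C#3 Fb2 E2

E4 down a major sixth is G3.
A major sixth down from A#3 gives C#3.
A major sixth down from Db3 gives Fb2.
C#3 down a major sixth is E2.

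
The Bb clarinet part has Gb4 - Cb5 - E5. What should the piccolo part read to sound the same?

Fb3 Bbb3 D4

First find concert pitch: the Bb clarinet sounds a major second below written, so Gb4 Cb5 E5 sounds Fb4 Bbb4 D5.
Then write for piccolo: it sounds a perfect octave above written, so the part must be a perfect octave below concert.
Fb4 → Fb3
Bbb4 → Bbb3
D5 → D4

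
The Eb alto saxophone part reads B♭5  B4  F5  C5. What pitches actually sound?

Db5 D4 Ab4 Eb4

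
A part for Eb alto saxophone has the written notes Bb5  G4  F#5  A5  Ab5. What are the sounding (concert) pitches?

Db5 Bb3 A4 C5 Cb5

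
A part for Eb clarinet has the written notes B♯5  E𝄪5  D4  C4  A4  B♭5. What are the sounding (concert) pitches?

D#6 G##5 F4 Eb4 C5 Db6

The Eb clarinet sounds a minor third above written, so transpose each written note up a minor third.
B#5 to D#6
E##5 to G##5
D4 to F4
C4 to Eb4
A4 to C5
Bb5 to Db6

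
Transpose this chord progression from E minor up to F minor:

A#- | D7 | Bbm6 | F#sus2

E minor up to F minor is a minor second; each chord root moves by that interval while the quality stays the same.
A#-: root A# up a minor second → B, giving B-.
D7: root D up a minor second → Eb, giving Eb7.
Bbm6: root Bb up a minor second → Cb, giving Cbm6.
F#sus2: root F# up a minor second → G, giving Gsus2.

B- Eb7 Cbm6 Gsus2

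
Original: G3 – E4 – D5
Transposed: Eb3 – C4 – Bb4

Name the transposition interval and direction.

down a major third

From G3 to Eb3 is 3 letter names — a third of some quality.
Eb3 to G3 is 4 semitones, which makes it a major third; the second version is lower, so the direction is down.
Checking another pair — D5 → Bb4 — gives the same interval.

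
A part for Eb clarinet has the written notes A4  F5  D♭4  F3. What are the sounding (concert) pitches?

C5 Ab5 Fb4 Ab3

The Eb clarinet sounds a minor third above written, so transpose each written note up a minor third.
A4 gives C5
F5 gives Ab5
Db4 gives Fb4
F3 gives Ab3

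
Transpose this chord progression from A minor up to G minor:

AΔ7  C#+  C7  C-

GΔ7 B+ Bb7 Bb-

A minor up to G minor is a minor seventh; each chord root moves by that interval while the quality stays the same.
AΔ7: root A up a minor seventh → G, giving GΔ7.
C#+: root C# up a minor seventh → B, giving B+.
C7: root C up a minor seventh → Bb, giving Bb7.
C-: root C up a minor seventh → Bb, giving Bb-.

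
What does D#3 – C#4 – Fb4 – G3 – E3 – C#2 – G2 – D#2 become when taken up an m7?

C#4 B4 Ebb5 F4 D4 B2 F3 C#3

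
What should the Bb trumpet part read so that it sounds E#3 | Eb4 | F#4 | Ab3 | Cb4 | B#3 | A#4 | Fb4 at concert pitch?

F##3 F4 G#4 Bb3 Db4 C##4 B#4 Gb4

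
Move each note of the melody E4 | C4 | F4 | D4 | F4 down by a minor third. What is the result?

C#4 A3 D4 B3 D4

E4: a third down reaches C, and 3 semitones makes it C#4.
C4 down a minor third is A3.
F4: a third down reaches D, and 3 semitones makes it D4.
D4 down a minor third is B3.
F4: a third down reaches D, and 3 semitones makes it D4.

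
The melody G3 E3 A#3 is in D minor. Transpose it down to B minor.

From D down to B is a minor third; apply that to each pitch.
G3 to E3
E3 to C#3
A#3 to F##3

E3 C#3 F##3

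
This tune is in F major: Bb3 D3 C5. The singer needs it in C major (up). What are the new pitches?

F4 A3 G5

F major to C major up is a perfect fifth, so every note moves up by that interval.
Bb3 -> F4
D3 -> A3
C5 -> G5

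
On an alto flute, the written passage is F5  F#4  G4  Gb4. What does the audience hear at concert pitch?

Written C4 on the alto flute sounds as G3, a perfect fourth lower; apply that shift to every note.
F5 gives C5
F#4 gives C#4
G4 gives D4
Gb4 gives Db4

C5 C#4 D4 Db4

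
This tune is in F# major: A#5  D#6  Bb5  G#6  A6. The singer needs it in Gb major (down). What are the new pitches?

From F# down to Gb is an augmented seventh; apply that to each pitch.
A#5 → Bb4
D#6 → Eb5
Bb5 → Cbb5
G#6 → Ab5
A6 → Bbb5

Bb4 Eb5 Cbb5 Ab5 Bbb5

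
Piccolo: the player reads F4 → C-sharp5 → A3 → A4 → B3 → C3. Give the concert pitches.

F5 C#6 A4 A5 B4 C4

Written C4 on the piccolo sounds as C5, a perfect octave higher; apply that shift to every note.
F4 becomes F5
C#5 becomes C#6
A3 becomes A4
A4 becomes A5
B3 becomes B4
C3 becomes C4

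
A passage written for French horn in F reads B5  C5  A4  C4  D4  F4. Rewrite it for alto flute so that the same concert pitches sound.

First find concert pitch: the French horn in F sounds a perfect fifth below written, so B5 C5 A4 C4 D4 F4 sounds E5 F4 D4 F3 G3 Bb3.
Then write for alto flute: it sounds a perfect fourth below written, so the part must be a perfect fourth above concert.
E5 → A5
F4 → Bb4
D4 → G4
F3 → Bb3
G3 → C4
Bb3 → Eb4

A5 Bb4 G4 Bb3 C4 Eb4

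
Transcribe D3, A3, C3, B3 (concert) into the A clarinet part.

The A clarinet sounds a minor third below written, so the written part must be a minor third above concert — transpose each note up.
D3 to F3
A3 to C4
C3 to Eb3
B3 to D4

F3 C4 Eb3 D4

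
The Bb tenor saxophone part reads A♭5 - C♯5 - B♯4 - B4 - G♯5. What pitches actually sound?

The Bb tenor saxophone sounds a major ninth below written, so transpose each written note down a major ninth.
Ab5 gives Gb4
C#5 gives B3
B#4 gives A#3
B4 gives A3
G#5 gives F#4

Gb4 B3 A#3 A3 F#4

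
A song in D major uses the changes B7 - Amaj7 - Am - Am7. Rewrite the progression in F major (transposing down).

D7 Cmaj7 Cm Cm7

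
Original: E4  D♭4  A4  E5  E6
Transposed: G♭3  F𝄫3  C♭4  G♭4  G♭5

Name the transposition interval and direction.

down an augmented sixth

Take the first pair: E4 → Gb3. E to G spans 6 letter names, so the interval is some kind of sixth.
Gb3 to E4 is 10 semitones, which makes it an augmented sixth; the second version is lower, so the direction is down.
Checking another pair — E6 → Gb5 — gives the same interval.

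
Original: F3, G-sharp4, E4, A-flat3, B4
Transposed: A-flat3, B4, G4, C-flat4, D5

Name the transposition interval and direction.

up a minor third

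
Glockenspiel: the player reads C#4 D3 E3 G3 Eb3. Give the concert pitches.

The glockenspiel sounds a perfect fifteenth above written, so transpose each written note up a perfect fifteenth.
C#4 → C#6
D3 → D5
E3 → E5
G3 → G5
Eb3 → Eb5

C#6 D5 E5 G5 Eb5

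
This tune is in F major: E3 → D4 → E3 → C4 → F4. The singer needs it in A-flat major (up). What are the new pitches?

G3 F4 G3 Eb4 Ab4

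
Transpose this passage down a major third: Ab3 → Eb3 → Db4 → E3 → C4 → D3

Ab3 to Fb3
Eb3 to Cb3
Db4 to Bbb3
E3 to C3
C4 to Ab3
D3 to Bb2

Fb3 Cb3 Bbb3 C3 Ab3 Bb2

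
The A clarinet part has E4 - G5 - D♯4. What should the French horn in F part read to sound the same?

G#4 B5 F##4

First find concert pitch: the A clarinet sounds a minor third below written, so E4 G5 D♯4 sounds C#4 E5 B#3.
Then write for French horn in F: it sounds a perfect fifth below written, so the part must be a perfect fifth above concert.
C#4 → G#4
E5 → B5
B#3 → F##4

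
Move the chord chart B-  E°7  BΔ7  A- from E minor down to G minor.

D- G°7 DΔ7 C-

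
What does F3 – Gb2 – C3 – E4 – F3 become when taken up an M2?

G3 Ab2 D3 F#4 G3

F3 becomes G3
Gb2 becomes Ab2
C3 becomes D3
E4 becomes F#4
F3 becomes G3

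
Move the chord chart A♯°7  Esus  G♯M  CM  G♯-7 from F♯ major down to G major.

B°7 Fsus AM DbM A-7

F♯ major down to G major is a major seventh; each chord root moves by that interval while the quality stays the same.
A♯°7: root A♯ down a major seventh → B, giving B°7.
Esus: root E down a major seventh → F, giving Fsus.
G♯M: root G♯ down a major seventh → A, giving AM.
CM: root C down a major seventh → Db, giving DbM.
G♯-7: root G♯ down a major seventh → A, giving A-7.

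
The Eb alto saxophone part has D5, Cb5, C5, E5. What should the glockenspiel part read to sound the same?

F2 Ebb2 Eb2 G2

First find concert pitch: the Eb alto saxophone sounds a major sixth below written, so D5 Cb5 C5 E5 sounds F4 Ebb4 Eb4 G4.
Then write for glockenspiel: it sounds a perfect fifteenth above written, so the part must be a perfect fifteenth below concert.
F4 → F2
Ebb4 → Ebb2
Eb4 → Eb2
G4 → G2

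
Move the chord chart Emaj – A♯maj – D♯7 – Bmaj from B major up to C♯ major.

F#maj B#maj E#7 C#maj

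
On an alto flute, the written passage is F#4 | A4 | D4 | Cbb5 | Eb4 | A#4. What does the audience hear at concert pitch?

C#4 E4 A3 Gbb4 Bb3 E#4

Written C4 on the alto flute sounds as G3, a perfect fourth lower; apply that shift to every note.
F#4 becomes C#4
A4 becomes E4
D4 becomes A3
Cbb5 becomes Gbb4
Eb4 becomes Bb3
A#4 becomes E#4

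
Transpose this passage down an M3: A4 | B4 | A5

F4 G4 F5

A major third down from A4 gives F4.
A major third down from B4 gives G4.
A major third down from A5 gives F5.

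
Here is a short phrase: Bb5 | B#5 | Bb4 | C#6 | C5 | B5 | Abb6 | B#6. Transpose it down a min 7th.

C5 C##5 C4 D#5 D4 C#5 Bbb5 C##6

Bb5 down a minor seventh is C5.
B#5 down a minor seventh is C##5.
Bb4 down a minor seventh is C4.
C#6: a seventh down reaches D, and 10 semitones makes it D#5.
C5: a seventh down reaches D, and 10 semitones makes it D4.
A minor seventh down from B5 gives C#5.
A minor seventh down from Abb6 gives Bbb5.
B#6: a seventh down reaches C, and 10 semitones makes it C##6.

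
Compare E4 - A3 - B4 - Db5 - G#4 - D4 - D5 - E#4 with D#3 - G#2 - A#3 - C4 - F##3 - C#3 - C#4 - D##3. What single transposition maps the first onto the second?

Take the first pair: E4 → D#3. E to D spans 9 letter names, so the interval is some kind of ninth.
D#3 to E4 is 13 semitones, which makes it a minor ninth; the second version is lower, so the direction is down.
Checking another pair — E#4 → D##3 — gives the same interval.

down a minor ninth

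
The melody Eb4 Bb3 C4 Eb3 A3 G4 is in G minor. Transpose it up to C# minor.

A4 E4 F#4 A3 D#4 C#5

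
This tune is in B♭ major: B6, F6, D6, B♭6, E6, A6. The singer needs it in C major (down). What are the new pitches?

From B♭ down to C is a minor seventh; apply that to each pitch.
B6 -> C#6
F6 -> G5
D6 -> E5
Bb6 -> C6
E6 -> F#5
A6 -> B5

C#6 G5 E5 C6 F#5 B5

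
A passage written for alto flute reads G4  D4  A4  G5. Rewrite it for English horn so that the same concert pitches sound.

A4 E4 B4 A5

First find concert pitch: the alto flute sounds a perfect fourth below written, so G4 D4 A4 G5 sounds D4 A3 E4 D5.
Then write for English horn: it sounds a perfect fifth below written, so the part must be a perfect fifth above concert.
D4 → A4
A3 → E4
E4 → B4
D5 → A5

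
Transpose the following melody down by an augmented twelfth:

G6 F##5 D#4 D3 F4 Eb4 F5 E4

Cb5 B3 G2 Gb1 Bbb2 Abb2 Bbb3 Ab2

G6 -> Cb5
F##5 -> B3
D#4 -> G2
D3 -> Gb1
F4 -> Bbb2
Eb4 -> Abb2
F5 -> Bbb3
E4 -> Ab2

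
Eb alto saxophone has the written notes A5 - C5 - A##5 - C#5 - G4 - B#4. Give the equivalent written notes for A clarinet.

First find concert pitch: the Eb alto saxophone sounds a major sixth below written, so A5 C5 A##5 C#5 G4 B#4 sounds C5 Eb4 C##5 E4 Bb3 D#4.
Then write for A clarinet: it sounds a minor third below written, so the part must be a minor third above concert.
C5 → Eb5
Eb4 → Gb4
C##5 → E#5
E4 → G4
Bb3 → Db4
D#4 → F#4

Eb5 Gb4 E#5 G4 Db4 F#4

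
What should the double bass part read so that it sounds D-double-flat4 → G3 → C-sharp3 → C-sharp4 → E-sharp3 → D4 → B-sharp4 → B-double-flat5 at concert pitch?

Dbb5 G4 C#4 C#5 E#4 D5 B#5 Bbb6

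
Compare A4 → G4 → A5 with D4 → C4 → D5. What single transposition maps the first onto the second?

From A4 to D4 is 5 letter names — a fifth of some quality.
D4 to A4 is 7 semitones, which makes it a perfect fifth; the second version is lower, so the direction is down.
Checking another pair — A5 → D5 — gives the same interval.

down a perfect fifth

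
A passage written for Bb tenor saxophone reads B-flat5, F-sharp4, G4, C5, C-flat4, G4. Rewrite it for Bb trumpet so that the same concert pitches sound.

First find concert pitch: the Bb tenor saxophone sounds a major ninth below written, so B-flat5 F-sharp4 G4 C5 C-flat4 G4 sounds Ab4 E3 F3 Bb3 Bbb2 F3.
Then write for Bb trumpet: it sounds a major second below written, so the part must be a major second above concert.
Ab4 → Bb4
E3 → F#3
F3 → G3
Bb3 → C4
Bbb2 → Cb3
F3 → G3

Bb4 F#3 G3 C4 Cb3 G3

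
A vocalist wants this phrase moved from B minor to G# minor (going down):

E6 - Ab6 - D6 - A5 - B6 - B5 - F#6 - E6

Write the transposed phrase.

From B down to G# is a minor third; apply that to each pitch.
E6 gives C#6
Ab6 gives F6
D6 gives B5
A5 gives F#5
B6 gives G#6
B5 gives G#5
F#6 gives D#6
E6 gives C#6

C#6 F6 B5 F#5 G#6 G#5 D#6 C#6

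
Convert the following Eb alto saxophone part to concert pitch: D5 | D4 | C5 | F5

Written C4 on the Eb alto saxophone sounds as Eb3, a major sixth lower; apply that shift to every note.
D5 to F4
D4 to F3
C5 to Eb4
F5 to Ab4

F4 F3 Eb4 Ab4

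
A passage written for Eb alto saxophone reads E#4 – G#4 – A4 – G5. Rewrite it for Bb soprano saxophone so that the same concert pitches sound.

A#3 C#4 D4 C5

First find concert pitch: the Eb alto saxophone sounds a major sixth below written, so E#4 G#4 A4 G5 sounds G#3 B3 C4 Bb4.
Then write for Bb soprano saxophone: it sounds a major second below written, so the part must be a major second above concert.
G#3 → A#3
B3 → C#4
C4 → D4
Bb4 → C5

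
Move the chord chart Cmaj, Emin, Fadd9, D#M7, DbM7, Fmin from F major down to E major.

Bmaj D#min Eadd9 C##M7 CM7 Emin

F major down to E major is a minor second; each chord root moves by that interval while the quality stays the same.
Cmaj: root C down a minor second → B, giving Bmaj.
Emin: root E down a minor second → D#, giving D#min.
Fadd9: root F down a minor second → E, giving Eadd9.
D#M7: root D# down a minor second → C##, giving C##M7.
DbM7: root Db down a minor second → C, giving CM7.
Fmin: root F down a minor second → E, giving Emin.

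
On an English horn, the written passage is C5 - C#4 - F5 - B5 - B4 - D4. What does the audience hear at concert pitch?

Written C4 on the English horn sounds as F3, a perfect fifth lower; apply that shift to every note.
C5 -> F4
C#4 -> F#3
F5 -> Bb4
B5 -> E5
B4 -> E4
D4 -> G3

F4 F#3 Bb4 E5 E4 G3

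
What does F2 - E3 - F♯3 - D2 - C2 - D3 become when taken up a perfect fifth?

C3 B3 C#4 A2 G2 A3

F2 gives C3
E3 gives B3
F#3 gives C#4
D2 gives A2
C2 gives G2
D3 gives A3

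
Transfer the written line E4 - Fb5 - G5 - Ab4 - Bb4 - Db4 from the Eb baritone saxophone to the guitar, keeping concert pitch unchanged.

First find concert pitch: the Eb baritone saxophone sounds a major thirteenth below written, so E4 Fb5 G5 Ab4 Bb4 Db4 sounds G2 Abb3 Bb3 Cb3 Db3 Fb2.
Then write for guitar: it sounds a perfect octave below written, so the part must be a perfect octave above concert.
G2 → G3
Abb3 → Abb4
Bb3 → Bb4
Cb3 → Cb4
Db3 → Db4
Fb2 → Fb3

G3 Abb4 Bb4 Cb4 Db4 Fb3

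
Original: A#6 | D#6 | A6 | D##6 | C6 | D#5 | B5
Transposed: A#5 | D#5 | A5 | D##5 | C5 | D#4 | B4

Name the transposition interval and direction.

From A#6 to A#5 is 8 letter names — an octave of some quality.
A#5 to A#6 is 12 semitones, which makes it a perfect octave; the second version is lower, so the direction is down.
Checking another pair — B5 → B4 — gives the same interval.

down a perfect octave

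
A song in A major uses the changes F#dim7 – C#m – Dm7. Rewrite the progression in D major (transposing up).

A major up to D major is a perfect fourth; each chord root moves by that interval while the quality stays the same.
F#dim7: root F# up a perfect fourth → B, giving Bdim7.
C#m: root C# up a perfect fourth → F#, giving F#m.
Dm7: root D up a perfect fourth → G, giving Gm7.

Bdim7 F#m Gm7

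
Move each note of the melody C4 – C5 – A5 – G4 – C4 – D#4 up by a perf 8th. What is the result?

C5 C6 A6 G5 C5 D#5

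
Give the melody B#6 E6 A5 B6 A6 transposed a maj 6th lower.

B#6: a sixth down reaches D, and 9 semitones makes it D#6.
A major sixth down from E6 gives G5.
A5 down a major sixth is C5.
B6 down a major sixth is D6.
A6: a sixth down reaches C, and 9 semitones makes it C6.

D#6 G5 C5 D6 C6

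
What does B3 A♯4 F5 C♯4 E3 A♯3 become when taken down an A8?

Bb2 A3 Fb4 C3 Eb2 A2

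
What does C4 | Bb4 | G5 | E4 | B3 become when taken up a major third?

C4 up a major third is E4.
A major third up from Bb4 gives D5.
G5: a third up reaches B, and 4 semitones makes it B5.
E4 up a major third is G#4.
A major third up from B3 gives D#4.

E4 D5 B5 G#4 D#4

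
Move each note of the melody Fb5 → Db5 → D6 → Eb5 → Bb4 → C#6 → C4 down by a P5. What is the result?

A perfect fifth down from Fb5 gives Bbb4.
Db5: a fifth down reaches G, and 7 semitones makes it Gb4.
D6: a fifth down reaches G, and 7 semitones makes it G5.
A perfect fifth down from Eb5 gives Ab4.
A perfect fifth down from Bb4 gives Eb4.
C#6 down a perfect fifth is F#5.
C4: a fifth down reaches F, and 7 semitones makes it F3.

Bbb4 Gb4 G5 Ab4 Eb4 F#5 F3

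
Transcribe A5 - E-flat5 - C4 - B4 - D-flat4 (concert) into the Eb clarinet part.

F#5 C5 A3 G#4 Bb3

The Eb clarinet sounds a minor third above written, so the written part must be a minor third below concert — transpose each note down.
A5 gives F#5
Eb5 gives C5
C4 gives A3
B4 gives G#4
Db4 gives Bb3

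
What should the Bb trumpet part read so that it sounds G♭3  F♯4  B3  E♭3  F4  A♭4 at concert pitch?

Ab3 G#4 C#4 F3 G4 Bb4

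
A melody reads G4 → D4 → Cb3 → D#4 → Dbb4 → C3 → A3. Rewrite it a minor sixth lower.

G4 -> B3
D4 -> F#3
Cb3 -> Eb2
D#4 -> F##3
Dbb4 -> Fb3
C3 -> E2
A3 -> C#3

B3 F#3 Eb2 F##3 Fb3 E2 C#3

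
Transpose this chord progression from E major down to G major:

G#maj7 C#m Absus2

Bmaj7 Em Cbsus2

E major down to G major is a major sixth; each chord root moves by that interval while the quality stays the same.
G#maj7: root G# down a major sixth → B, giving Bmaj7.
C#m: root C# down a major sixth → E, giving Em.
Absus2: root Ab down a major sixth → Cb, giving Cbsus2.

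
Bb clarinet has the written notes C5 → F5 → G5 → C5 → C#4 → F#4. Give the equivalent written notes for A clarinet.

Db5 Gb5 Ab5 Db5 D4 G4

First find concert pitch: the Bb clarinet sounds a major second below written, so C5 F5 G5 C5 C#4 F#4 sounds Bb4 Eb5 F5 Bb4 B3 E4.
Then write for A clarinet: it sounds a minor third below written, so the part must be a minor third above concert.
Bb4 → Db5
Eb5 → Gb5
F5 → Ab5
Bb4 → Db5
B3 → D4
E4 → G4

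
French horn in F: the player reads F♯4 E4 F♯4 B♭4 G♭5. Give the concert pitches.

B3 A3 B3 Eb4 Cb5

Written C4 on the French horn in F sounds as F3, a perfect fifth lower; apply that shift to every note.
F#4 becomes B3
E4 becomes A3
F#4 becomes B3
Bb4 becomes Eb4
Gb5 becomes Cb5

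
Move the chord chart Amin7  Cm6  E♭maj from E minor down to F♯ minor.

Bmin7 Dm6 Fmaj

E minor down to F♯ minor is a minor seventh; each chord root moves by that interval while the quality stays the same.
Amin7: root A down a minor seventh → B, giving Bmin7.
Cm6: root C down a minor seventh → D, giving Dm6.
E♭maj: root E♭ down a minor seventh → F, giving Fmaj.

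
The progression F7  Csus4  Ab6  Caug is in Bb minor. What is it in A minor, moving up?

E7 Bsus4 G6 Baug

Bb minor up to A minor is a major seventh; each chord root moves by that interval while the quality stays the same.
F7: root F up a major seventh → E, giving E7.
Csus4: root C up a major seventh → B, giving Bsus4.
Ab6: root Ab up a major seventh → G, giving G6.
Caug: root C up a major seventh → B, giving Baug.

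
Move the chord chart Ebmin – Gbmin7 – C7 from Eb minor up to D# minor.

D#min F#min7 B#7

Eb minor up to D# minor is an augmented seventh; each chord root moves by that interval while the quality stays the same.
Ebmin: root Eb up an augmented seventh → D#, giving D#min.
Gbmin7: root Gb up an augmented seventh → F#, giving F#min7.
C7: root C up an augmented seventh → B#, giving B#7.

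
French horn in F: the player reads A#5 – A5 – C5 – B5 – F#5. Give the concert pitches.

D#5 D5 F4 E5 B4

Written C4 on the French horn in F sounds as F3, a perfect fifth lower; apply that shift to every note.
A#5 gives D#5
A5 gives D5
C5 gives F4
B5 gives E5
F#5 gives B4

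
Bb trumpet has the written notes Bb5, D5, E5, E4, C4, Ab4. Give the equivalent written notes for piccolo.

Ab4 C4 D4 D3 Bb2 Gb3

First find concert pitch: the Bb trumpet sounds a major second below written, so Bb5 D5 E5 E4 C4 Ab4 sounds Ab5 C5 D5 D4 Bb3 Gb4.
Then write for piccolo: it sounds a perfect octave above written, so the part must be a perfect octave below concert.
Ab5 → Ab4
C5 → C4
D5 → D4
D4 → D3
Bb3 → Bb2
Gb4 → Gb3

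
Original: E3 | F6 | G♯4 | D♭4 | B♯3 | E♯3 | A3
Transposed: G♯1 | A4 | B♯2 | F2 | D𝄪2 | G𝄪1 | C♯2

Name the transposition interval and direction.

From E3 to G#1 is 13 letter names — a thirteenth of some quality.
G#1 to E3 is 20 semitones, which makes it a minor thirteenth; the second version is lower, so the direction is down.
Checking another pair — A3 → C#2 — gives the same interval.

down a minor thirteenth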